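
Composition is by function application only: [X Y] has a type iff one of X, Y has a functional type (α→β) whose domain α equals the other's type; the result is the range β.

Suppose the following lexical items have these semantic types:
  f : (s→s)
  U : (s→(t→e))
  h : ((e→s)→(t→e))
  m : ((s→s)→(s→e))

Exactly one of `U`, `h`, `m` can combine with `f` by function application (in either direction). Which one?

m

U : (s→(t→e)) — does not combine with f.
h : ((e→s)→(t→e)) — does not combine with f.
m — combines: m : ((s→s)→(s→e)) takes f : (s→s) as argument, giving (s→e).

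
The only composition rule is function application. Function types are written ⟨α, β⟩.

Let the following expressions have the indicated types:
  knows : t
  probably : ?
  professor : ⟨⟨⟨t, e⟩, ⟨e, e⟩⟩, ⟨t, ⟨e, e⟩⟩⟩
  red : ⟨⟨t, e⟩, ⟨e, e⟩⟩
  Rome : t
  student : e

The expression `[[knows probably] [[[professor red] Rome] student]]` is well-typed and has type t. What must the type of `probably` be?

⟨t, ⟨e, t⟩⟩

At [[knows probably] [[[professor red] Rome] student]] (required: t): [[[professor red] Rome] student] is e, which is not a function with range t; hence [knows probably] is the functor — type ⟨e, t⟩.
At [knows probably] (required: ⟨e, t⟩): knows is t, which is not a function with range ⟨e, t⟩; hence probably is the functor — type ⟨t, ⟨e, t⟩⟩.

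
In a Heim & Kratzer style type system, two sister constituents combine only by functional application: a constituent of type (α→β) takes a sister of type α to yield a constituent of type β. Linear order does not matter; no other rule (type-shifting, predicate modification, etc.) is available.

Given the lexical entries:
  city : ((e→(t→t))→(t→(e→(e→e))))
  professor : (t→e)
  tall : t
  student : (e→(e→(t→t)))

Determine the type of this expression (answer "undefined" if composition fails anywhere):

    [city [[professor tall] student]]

[professor tall] — professor of type (t→e) combines with tall of type t: type e.
[[professor tall] student] — student of type (e→(e→(t→t))) combines with [professor tall] of type e: type (e→(t→t)).
[city [[professor tall] student]] — city of type ((e→(t→t))→(t→(e→(e→e)))) combines with [[professor tall] student] of type (e→(t→t)): type (t→(e→(e→e))).

(t→(e→(e→e)))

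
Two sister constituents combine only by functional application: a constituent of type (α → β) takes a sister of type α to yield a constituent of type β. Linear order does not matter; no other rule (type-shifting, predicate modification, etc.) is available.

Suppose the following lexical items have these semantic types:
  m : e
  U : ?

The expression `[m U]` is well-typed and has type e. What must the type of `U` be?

(e → e)

For [m U] to have type e with m of type e, U must be the function: U : (e → e).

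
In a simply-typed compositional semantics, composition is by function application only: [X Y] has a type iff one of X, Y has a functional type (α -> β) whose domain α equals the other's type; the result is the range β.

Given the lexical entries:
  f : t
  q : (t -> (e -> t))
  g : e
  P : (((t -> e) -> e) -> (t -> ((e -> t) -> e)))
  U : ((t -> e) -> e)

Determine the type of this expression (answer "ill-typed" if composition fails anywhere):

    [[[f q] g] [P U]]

[f q] — q of type (t -> (e -> t)) combines with f of type t: type (e -> t).
[[f q] g] — [f q] of type (e -> t) combines with g of type e: type t.
[P U] — P of type (((t -> e) -> e) -> (t -> ((e -> t) -> e))) combines with U of type ((t -> e) -> e): type (t -> ((e -> t) -> e)).
[[[f q] g] [P U]] — [P U] of type (t -> ((e -> t) -> e)) combines with [[f q] g] of type t: type ((e -> t) -> e).

((e -> t) -> e)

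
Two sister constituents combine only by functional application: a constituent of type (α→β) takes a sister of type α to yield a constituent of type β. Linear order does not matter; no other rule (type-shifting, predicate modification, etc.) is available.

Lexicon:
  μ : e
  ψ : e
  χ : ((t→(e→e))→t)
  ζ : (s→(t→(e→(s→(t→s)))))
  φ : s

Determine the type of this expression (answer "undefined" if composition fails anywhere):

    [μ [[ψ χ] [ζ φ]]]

At [ψ χ]: neither e nor ((t→(e→e))→t) can take the other as argument; the node is ill-typed.

undefined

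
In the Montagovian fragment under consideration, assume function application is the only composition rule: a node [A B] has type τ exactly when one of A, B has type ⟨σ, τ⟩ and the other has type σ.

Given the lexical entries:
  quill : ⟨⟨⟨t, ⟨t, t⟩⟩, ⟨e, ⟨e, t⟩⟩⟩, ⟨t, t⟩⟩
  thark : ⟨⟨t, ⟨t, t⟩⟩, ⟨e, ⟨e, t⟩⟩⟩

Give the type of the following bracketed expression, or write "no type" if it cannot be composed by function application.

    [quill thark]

[quill thark] — quill of type ⟨⟨⟨t, ⟨t, t⟩⟩, ⟨e, ⟨e, t⟩⟩⟩, ⟨t, t⟩⟩ combines with thark of type ⟨⟨t, ⟨t, t⟩⟩, ⟨e, ⟨e, t⟩⟩⟩: type ⟨t, t⟩.

⟨t, t⟩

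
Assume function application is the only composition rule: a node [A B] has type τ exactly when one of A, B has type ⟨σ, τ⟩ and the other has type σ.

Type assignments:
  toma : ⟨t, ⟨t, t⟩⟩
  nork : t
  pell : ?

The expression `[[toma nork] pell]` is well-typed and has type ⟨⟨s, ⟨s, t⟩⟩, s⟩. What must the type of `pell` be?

[[toma nork] pell] must have type ⟨⟨s, ⟨s, t⟩⟩, s⟩. The sister [toma nork] has type ⟨t, t⟩; that is not a function onto ⟨⟨s, ⟨s, t⟩⟩, s⟩, so pell must be the functor, of type ⟨⟨t, t⟩, ⟨⟨s, ⟨s, t⟩⟩, s⟩⟩.

⟨⟨t, t⟩, ⟨⟨s, ⟨s, t⟩⟩, s⟩⟩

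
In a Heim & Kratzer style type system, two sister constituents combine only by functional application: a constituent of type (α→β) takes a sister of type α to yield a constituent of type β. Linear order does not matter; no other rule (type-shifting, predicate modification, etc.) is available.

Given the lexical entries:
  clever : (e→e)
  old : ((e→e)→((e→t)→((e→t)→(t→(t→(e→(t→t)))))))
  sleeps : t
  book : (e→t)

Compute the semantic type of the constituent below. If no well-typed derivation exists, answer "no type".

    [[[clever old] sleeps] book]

no type

[clever old] — old of type ((e→e)→((e→t)→((e→t)→(t→(t→(e→(t→t))))))) combines with clever of type (e→e): type ((e→t)→((e→t)→(t→(t→(e→(t→t)))))).
At [[clever old] sleeps]: neither ((e→t)→((e→t)→(t→(t→(e→(t→t)))))) nor t can take the other as argument; the node is ill-typed.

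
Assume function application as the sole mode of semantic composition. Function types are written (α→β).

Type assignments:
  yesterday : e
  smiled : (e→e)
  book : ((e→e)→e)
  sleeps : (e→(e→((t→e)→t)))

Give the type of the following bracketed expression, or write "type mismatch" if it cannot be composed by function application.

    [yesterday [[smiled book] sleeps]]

((t→e)→t)

[smiled book] — book of type ((e→e)→e) combines with smiled of type (e→e): type e.
[[smiled book] sleeps] — sleeps of type (e→(e→((t→e)→t))) combines with [smiled book] of type e: type (e→((t→e)→t)).
[yesterday [[smiled book] sleeps]] — [[smiled book] sleeps] of type (e→((t→e)→t)) combines with yesterday of type e: type ((t→e)→t).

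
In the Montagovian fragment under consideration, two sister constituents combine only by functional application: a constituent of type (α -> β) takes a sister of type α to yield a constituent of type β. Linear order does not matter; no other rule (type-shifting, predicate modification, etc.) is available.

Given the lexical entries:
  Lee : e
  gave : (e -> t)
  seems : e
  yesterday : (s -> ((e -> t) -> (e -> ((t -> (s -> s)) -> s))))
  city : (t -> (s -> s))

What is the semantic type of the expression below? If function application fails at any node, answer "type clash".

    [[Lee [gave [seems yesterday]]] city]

type clash

[seems yesterday]: e and (s -> ((e -> t) -> (e -> ((t -> (s -> s)) -> s)))) cannot combine by function application — type clash.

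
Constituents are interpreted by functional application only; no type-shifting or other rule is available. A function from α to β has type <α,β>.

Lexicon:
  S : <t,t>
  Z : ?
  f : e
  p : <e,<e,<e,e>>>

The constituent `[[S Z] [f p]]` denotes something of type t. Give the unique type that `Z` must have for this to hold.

<<t,t>,<<e,<e,e>>,t>>

[[S Z] [f p]] is required to be t. [f p] : <e,<e,e>> cannot yield t as functor, so [S Z] : <<e,<e,e>>,t>.
[S Z] is required to be <<e,<e,e>>,t>. S : <t,t> cannot yield <<e,<e,e>>,t> as functor, so Z : <<t,t>,<<e,<e,e>>,t>>.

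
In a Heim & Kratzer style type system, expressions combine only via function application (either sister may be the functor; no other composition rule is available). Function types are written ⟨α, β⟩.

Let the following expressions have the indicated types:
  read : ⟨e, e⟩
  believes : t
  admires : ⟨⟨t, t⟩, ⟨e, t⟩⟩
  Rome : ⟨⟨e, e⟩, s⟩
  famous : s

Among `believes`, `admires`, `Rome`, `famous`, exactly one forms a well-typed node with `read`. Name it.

Rome

believes : t — neither side's domain matches the other.
admires : ⟨⟨t, t⟩, ⟨e, t⟩⟩ — neither side's domain matches the other.
Rome — combines: Rome : ⟨⟨e, e⟩, s⟩ takes read : ⟨e, e⟩ as argument, giving s.
famous : s — neither side's domain matches the other.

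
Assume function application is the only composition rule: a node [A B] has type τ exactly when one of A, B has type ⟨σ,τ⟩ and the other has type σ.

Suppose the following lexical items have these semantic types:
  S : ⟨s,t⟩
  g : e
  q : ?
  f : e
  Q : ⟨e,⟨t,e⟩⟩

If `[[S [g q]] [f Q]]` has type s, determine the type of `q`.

At [[S [g q]] [f Q]] (required: s): [f Q] is ⟨t,e⟩, which is not a function with range s; hence [S [g q]] is the functor — type ⟨⟨t,e⟩,s⟩.
At [S [g q]] (required: ⟨⟨t,e⟩,s⟩): S is ⟨s,t⟩, which is not a function with range ⟨⟨t,e⟩,s⟩; hence [g q] is the functor — type ⟨⟨s,t⟩,⟨⟨t,e⟩,s⟩⟩.
At [g q] (required: ⟨⟨s,t⟩,⟨⟨t,e⟩,s⟩⟩): g is e, which is not a function with range ⟨⟨s,t⟩,⟨⟨t,e⟩,s⟩⟩; hence q is the functor — type ⟨e,⟨⟨s,t⟩,⟨⟨t,e⟩,s⟩⟩⟩.

⟨e,⟨⟨s,t⟩,⟨⟨t,e⟩,s⟩⟩⟩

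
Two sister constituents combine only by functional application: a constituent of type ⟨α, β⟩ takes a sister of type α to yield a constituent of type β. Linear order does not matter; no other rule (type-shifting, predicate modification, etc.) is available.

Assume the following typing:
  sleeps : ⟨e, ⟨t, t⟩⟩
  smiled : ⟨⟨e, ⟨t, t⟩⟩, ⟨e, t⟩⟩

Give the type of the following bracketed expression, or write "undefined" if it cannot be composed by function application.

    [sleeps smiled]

⟨e, t⟩

[sleeps smiled]: smiled is ⟨⟨e, ⟨t, t⟩⟩, ⟨e, t⟩⟩, sleeps is ⟨e, ⟨t, t⟩⟩; result ⟨e, t⟩.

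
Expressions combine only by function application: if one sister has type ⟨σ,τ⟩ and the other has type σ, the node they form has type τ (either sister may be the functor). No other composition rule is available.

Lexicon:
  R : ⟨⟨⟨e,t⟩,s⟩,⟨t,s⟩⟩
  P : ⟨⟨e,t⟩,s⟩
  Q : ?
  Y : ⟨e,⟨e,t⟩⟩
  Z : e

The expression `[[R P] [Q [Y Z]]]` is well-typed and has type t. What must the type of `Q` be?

⟨⟨e,t⟩,⟨⟨t,s⟩,t⟩⟩

At [[R P] [Q [Y Z]]] (required: t): [R P] is ⟨t,s⟩, which is not a function with range t; hence [Q [Y Z]] is the functor — type ⟨⟨t,s⟩,t⟩.
At [Q [Y Z]] (required: ⟨⟨t,s⟩,t⟩): [Y Z] is ⟨e,t⟩, which is not a function with range ⟨⟨t,s⟩,t⟩; hence Q is the functor — type ⟨⟨e,t⟩,⟨⟨t,s⟩,t⟩⟩.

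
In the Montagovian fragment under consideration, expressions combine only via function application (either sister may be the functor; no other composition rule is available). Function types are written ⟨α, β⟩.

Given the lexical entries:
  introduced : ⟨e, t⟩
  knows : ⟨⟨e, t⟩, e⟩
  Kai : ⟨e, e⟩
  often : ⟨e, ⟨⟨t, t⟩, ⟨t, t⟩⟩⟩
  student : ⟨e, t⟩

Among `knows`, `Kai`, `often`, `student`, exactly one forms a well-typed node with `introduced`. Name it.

knows — combines: knows : ⟨⟨e, t⟩, e⟩ takes introduced : ⟨e, t⟩ as argument, giving e.
Kai : ⟨e, e⟩ — no; introduced wants e, and Kai wants e.
often : ⟨e, ⟨⟨t, t⟩, ⟨t, t⟩⟩⟩ — no; introduced wants e, and often wants e.
student : ⟨e, t⟩ — no; introduced wants e, and student wants e.

knows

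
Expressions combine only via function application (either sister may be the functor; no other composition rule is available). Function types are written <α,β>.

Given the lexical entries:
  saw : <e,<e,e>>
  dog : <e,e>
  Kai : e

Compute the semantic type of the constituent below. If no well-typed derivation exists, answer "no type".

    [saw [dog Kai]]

[dog Kai] — dog of type <e,e> combines with Kai of type e: type e.
[saw [dog Kai]] — saw of type <e,<e,e>> combines with [dog Kai] of type e: type <e,e>.

<e,e>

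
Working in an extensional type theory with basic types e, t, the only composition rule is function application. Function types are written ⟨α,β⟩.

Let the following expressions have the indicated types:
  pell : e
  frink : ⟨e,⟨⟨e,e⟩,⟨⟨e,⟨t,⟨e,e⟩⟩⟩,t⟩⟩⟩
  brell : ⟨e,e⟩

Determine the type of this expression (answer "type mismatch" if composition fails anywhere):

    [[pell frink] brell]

⟨⟨e,⟨t,⟨e,e⟩⟩⟩,t⟩

[pell frink] — frink of type ⟨e,⟨⟨e,e⟩,⟨⟨e,⟨t,⟨e,e⟩⟩⟩,t⟩⟩⟩ combines with pell of type e: type ⟨⟨e,e⟩,⟨⟨e,⟨t,⟨e,e⟩⟩⟩,t⟩⟩.
[[pell frink] brell] — [pell frink] of type ⟨⟨e,e⟩,⟨⟨e,⟨t,⟨e,e⟩⟩⟩,t⟩⟩ combines with brell of type ⟨e,e⟩: type ⟨⟨e,⟨t,⟨e,e⟩⟩⟩,t⟩.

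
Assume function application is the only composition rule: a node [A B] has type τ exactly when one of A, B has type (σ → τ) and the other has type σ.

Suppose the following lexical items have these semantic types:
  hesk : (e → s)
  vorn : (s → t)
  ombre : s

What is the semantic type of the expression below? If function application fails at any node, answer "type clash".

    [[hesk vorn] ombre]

type clash

At [hesk vorn]: neither (e → s) nor (s → t) can take the other as argument; the node is ill-typed.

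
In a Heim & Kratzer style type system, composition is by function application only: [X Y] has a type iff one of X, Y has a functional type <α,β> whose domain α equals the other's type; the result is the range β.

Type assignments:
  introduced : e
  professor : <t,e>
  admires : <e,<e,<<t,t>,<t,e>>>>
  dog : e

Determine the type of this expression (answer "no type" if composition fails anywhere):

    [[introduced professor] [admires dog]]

At [introduced professor]: neither e nor <t,e> can take the other as argument; the node is ill-typed.

no type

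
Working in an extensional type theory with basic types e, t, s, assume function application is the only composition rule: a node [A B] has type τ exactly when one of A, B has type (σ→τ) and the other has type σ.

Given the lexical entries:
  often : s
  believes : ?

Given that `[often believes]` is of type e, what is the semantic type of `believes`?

(s→e)

[often believes] is required to be e. often : s cannot yield e as functor, so believes : (s→e).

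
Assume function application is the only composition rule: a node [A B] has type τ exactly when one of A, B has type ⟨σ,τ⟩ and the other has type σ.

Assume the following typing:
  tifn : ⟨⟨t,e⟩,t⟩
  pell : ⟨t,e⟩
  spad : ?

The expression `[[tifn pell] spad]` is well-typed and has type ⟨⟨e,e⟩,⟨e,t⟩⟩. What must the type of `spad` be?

⟨t,⟨⟨e,e⟩,⟨e,t⟩⟩⟩

At [[tifn pell] spad] (required: ⟨⟨e,e⟩,⟨e,t⟩⟩): [tifn pell] is t, which is not a function with range ⟨⟨e,e⟩,⟨e,t⟩⟩; hence spad is the functor — type ⟨t,⟨⟨e,e⟩,⟨e,t⟩⟩⟩.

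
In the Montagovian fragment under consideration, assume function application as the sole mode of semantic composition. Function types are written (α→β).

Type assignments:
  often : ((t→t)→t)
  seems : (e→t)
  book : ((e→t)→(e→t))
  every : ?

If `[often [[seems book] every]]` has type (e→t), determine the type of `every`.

For [often [[seems book] every]] to have type (e→t) with often of type ((t→t)→t), [[seems book] every] must be the function: [[seems book] every] : (((t→t)→t)→(e→t)).
For [[seems book] every] to have type (((t→t)→t)→(e→t)) with [seems book] of type (e→t), every must be the function: every : ((e→t)→(((t→t)→t)→(e→t))).

((e→t)→(((t→t)→t)→(e→t)))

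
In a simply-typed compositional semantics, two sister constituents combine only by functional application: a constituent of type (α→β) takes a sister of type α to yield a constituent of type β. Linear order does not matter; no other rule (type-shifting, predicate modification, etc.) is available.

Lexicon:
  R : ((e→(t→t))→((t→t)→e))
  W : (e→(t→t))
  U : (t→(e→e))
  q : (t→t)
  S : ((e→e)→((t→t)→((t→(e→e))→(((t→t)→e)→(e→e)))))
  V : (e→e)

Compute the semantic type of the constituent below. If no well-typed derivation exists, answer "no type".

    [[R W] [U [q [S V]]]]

(e→e)

[R W]: functor R : ((e→(t→t))→((t→t)→e)), argument W : (e→(t→t)); result ((t→t)→e).
[S V]: functor S : ((e→e)→((t→t)→((t→(e→e))→(((t→t)→e)→(e→e))))), argument V : (e→e); result ((t→t)→((t→(e→e))→(((t→t)→e)→(e→e)))).
[q [S V]]: functor [S V] : ((t→t)→((t→(e→e))→(((t→t)→e)→(e→e)))), argument q : (t→t); result ((t→(e→e))→(((t→t)→e)→(e→e))).
[U [q [S V]]]: functor [q [S V]] : ((t→(e→e))→(((t→t)→e)→(e→e))), argument U : (t→(e→e)); result (((t→t)→e)→(e→e)).
[[R W] [U [q [S V]]]]: functor [U [q [S V]]] : (((t→t)→e)→(e→e)), argument [R W] : ((t→t)→e); result (e→e).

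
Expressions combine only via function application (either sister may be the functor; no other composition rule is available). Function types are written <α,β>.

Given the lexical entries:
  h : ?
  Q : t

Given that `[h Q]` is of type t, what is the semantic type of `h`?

For [h Q] to have type t with Q of type t, h must be the function: h : <t,t>.

<t,t>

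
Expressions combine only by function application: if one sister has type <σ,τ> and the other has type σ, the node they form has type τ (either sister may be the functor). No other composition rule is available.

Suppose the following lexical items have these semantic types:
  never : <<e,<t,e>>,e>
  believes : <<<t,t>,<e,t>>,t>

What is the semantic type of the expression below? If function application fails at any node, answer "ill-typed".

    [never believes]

[never believes]: <<e,<t,e>>,e> with <<<t,t>,<e,t>>,t> — neither is a function whose domain matches the other; composition fails here.

ill-typed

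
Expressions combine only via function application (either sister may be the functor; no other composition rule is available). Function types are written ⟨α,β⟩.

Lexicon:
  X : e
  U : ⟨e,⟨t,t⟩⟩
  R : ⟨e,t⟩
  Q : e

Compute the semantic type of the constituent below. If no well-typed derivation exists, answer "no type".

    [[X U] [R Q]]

[X U]: ⟨e,⟨t,t⟩⟩ applied to e yields ⟨t,t⟩.
[R Q]: ⟨e,t⟩ applied to e yields t.
[[X U] [R Q]]: ⟨t,t⟩ applied to t yields t.

t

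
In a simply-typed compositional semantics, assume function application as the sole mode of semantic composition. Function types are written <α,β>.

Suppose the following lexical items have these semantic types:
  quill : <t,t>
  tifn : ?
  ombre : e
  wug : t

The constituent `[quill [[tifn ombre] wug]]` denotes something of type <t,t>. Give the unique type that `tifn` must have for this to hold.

<e,<t,<<t,t>,<t,t>>>>

For [quill [[tifn ombre] wug]] to have type <t,t> with quill of type <t,t>, [[tifn ombre] wug] must be the function: [[tifn ombre] wug] : <<t,t>,<t,t>>.
For [[tifn ombre] wug] to have type <<t,t>,<t,t>> with wug of type t, [tifn ombre] must be the function: [tifn ombre] : <t,<<t,t>,<t,t>>>.
For [tifn ombre] to have type <t,<<t,t>,<t,t>>> with ombre of type e, tifn must be the function: tifn : <e,<t,<<t,t>,<t,t>>>>.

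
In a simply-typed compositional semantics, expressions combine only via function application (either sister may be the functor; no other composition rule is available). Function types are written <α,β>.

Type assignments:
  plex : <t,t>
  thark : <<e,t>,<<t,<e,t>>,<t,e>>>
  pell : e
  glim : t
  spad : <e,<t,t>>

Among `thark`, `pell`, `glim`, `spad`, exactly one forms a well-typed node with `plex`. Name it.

glim

thark : <<e,t>,<<t,<e,t>>,<t,e>>> — does not combine with plex.
pell : e — does not combine with plex.
glim — combines: plex : <t,t> takes glim : t as argument, giving t.
spad : <e,<t,t>> — does not combine with plex.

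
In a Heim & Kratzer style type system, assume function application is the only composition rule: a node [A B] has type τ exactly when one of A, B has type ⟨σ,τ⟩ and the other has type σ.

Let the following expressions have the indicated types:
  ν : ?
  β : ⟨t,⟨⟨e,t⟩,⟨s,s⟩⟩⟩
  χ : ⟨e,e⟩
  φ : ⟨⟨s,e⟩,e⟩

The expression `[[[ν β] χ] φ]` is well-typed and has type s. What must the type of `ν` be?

⟨⟨t,⟨⟨e,t⟩,⟨s,s⟩⟩⟩,⟨⟨e,e⟩,⟨⟨⟨s,e⟩,e⟩,s⟩⟩⟩

At [[[ν β] χ] φ] (required: s): φ is ⟨⟨s,e⟩,e⟩, which is not a function with range s; hence [[ν β] χ] is the functor — type ⟨⟨⟨s,e⟩,e⟩,s⟩.
At [[ν β] χ] (required: ⟨⟨⟨s,e⟩,e⟩,s⟩): χ is ⟨e,e⟩, which is not a function with range ⟨⟨⟨s,e⟩,e⟩,s⟩; hence [ν β] is the functor — type ⟨⟨e,e⟩,⟨⟨⟨s,e⟩,e⟩,s⟩⟩.
At [ν β] (required: ⟨⟨e,e⟩,⟨⟨⟨s,e⟩,e⟩,s⟩⟩): β is ⟨t,⟨⟨e,t⟩,⟨s,s⟩⟩⟩, which is not a function with range ⟨⟨e,e⟩,⟨⟨⟨s,e⟩,e⟩,s⟩⟩; hence ν is the functor — type ⟨⟨t,⟨⟨e,t⟩,⟨s,s⟩⟩⟩,⟨⟨e,e⟩,⟨⟨⟨s,e⟩,e⟩,s⟩⟩⟩.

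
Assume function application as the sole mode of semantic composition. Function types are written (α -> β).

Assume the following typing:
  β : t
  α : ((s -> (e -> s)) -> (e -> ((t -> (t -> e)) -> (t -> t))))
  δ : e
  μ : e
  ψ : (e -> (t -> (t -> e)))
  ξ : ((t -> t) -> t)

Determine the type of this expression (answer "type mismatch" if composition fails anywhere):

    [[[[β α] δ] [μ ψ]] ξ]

[β α]: t with ((s -> (e -> s)) -> (e -> ((t -> (t -> e)) -> (t -> t)))) — neither is a function whose domain matches the other; composition fails here.

type mismatch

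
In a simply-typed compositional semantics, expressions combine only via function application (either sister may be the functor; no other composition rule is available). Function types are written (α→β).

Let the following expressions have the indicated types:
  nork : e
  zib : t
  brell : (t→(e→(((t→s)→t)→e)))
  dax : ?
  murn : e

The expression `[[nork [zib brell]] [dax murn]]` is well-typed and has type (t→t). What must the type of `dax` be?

(e→((((t→s)→t)→e)→(t→t)))

For [[nork [zib brell]] [dax murn]] to have type (t→t) with [nork [zib brell]] of type (((t→s)→t)→e), [dax murn] must be the function: [dax murn] : ((((t→s)→t)→e)→(t→t)).
For [dax murn] to have type ((((t→s)→t)→e)→(t→t)) with murn of type e, dax must be the function: dax : (e→((((t→s)→t)→e)→(t→t))).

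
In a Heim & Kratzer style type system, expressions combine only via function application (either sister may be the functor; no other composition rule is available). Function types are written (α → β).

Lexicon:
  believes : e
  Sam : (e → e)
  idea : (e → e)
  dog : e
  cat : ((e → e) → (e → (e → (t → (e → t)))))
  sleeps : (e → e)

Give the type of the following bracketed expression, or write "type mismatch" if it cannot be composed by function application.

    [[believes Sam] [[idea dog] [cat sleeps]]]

(t → (e → t))

[believes Sam]: Sam is (e → e), believes is e; result e.
[idea dog]: idea is (e → e), dog is e; result e.
[cat sleeps]: cat is ((e → e) → (e → (e → (t → (e → t))))), sleeps is (e → e); result (e → (e → (t → (e → t)))).
[[idea dog] [cat sleeps]]: [cat sleeps] is (e → (e → (t → (e → t)))), [idea dog] is e; result (e → (t → (e → t))).
[[believes Sam] [[idea dog] [cat sleeps]]]: [[idea dog] [cat sleeps]] is (e → (t → (e → t))), [believes Sam] is e; result (t → (e → t)).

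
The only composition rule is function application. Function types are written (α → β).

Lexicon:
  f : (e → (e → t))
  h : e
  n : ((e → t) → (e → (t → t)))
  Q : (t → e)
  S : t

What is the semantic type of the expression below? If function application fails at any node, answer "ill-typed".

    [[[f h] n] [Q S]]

(t → t)

[f h] — f of type (e → (e → t)) combines with h of type e: type (e → t).
[[f h] n] — n of type ((e → t) → (e → (t → t))) combines with [f h] of type (e → t): type (e → (t → t)).
[Q S] — Q of type (t → e) combines with S of type t: type e.
[[[f h] n] [Q S]] — [[f h] n] of type (e → (t → t)) combines with [Q S] of type e: type (t → t).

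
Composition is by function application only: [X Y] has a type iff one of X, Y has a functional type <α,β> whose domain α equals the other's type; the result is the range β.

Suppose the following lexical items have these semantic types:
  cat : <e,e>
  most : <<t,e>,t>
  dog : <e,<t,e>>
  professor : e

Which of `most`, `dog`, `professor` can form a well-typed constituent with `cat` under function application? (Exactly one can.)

most : <<t,e>,t> — neither side's domain matches the other.
dog : <e,<t,e>> — neither side's domain matches the other.
professor — combines: cat : <e,e> takes professor : e as argument, giving e.

professor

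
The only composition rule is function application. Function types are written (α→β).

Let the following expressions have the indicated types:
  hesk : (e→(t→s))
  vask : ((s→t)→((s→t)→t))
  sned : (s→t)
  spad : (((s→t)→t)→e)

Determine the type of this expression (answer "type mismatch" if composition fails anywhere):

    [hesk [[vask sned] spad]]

(t→s)

[vask sned]: vask is ((s→t)→((s→t)→t)), sned is (s→t); result ((s→t)→t).
[[vask sned] spad]: spad is (((s→t)→t)→e), [vask sned] is ((s→t)→t); result e.
[hesk [[vask sned] spad]]: hesk is (e→(t→s)), [[vask sned] spad] is e; result (t→s).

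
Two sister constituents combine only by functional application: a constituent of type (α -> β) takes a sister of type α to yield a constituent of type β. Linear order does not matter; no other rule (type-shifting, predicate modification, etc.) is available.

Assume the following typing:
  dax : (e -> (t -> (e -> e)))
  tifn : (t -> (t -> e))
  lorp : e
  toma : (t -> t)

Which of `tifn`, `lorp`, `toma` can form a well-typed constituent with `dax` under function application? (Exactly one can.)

lorp

tifn : (t -> (t -> e)) — does not combine with dax.
lorp — combines: dax : (e -> (t -> (e -> e))) takes lorp : e as argument, giving (t -> (e -> e)).
toma : (t -> t) — does not combine with dax.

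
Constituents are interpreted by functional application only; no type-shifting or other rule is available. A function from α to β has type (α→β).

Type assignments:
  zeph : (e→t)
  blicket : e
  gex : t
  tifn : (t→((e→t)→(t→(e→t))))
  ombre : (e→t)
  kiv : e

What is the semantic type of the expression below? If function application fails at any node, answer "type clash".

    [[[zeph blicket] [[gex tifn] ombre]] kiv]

t

[zeph blicket]: zeph is (e→t), blicket is e; result t.
[gex tifn]: tifn is (t→((e→t)→(t→(e→t)))), gex is t; result ((e→t)→(t→(e→t))).
[[gex tifn] ombre]: [gex tifn] is ((e→t)→(t→(e→t))), ombre is (e→t); result (t→(e→t)).
[[zeph blicket] [[gex tifn] ombre]]: [[gex tifn] ombre] is (t→(e→t)), [zeph blicket] is t; result (e→t).
[[[zeph blicket] [[gex tifn] ombre]] kiv]: [[zeph blicket] [[gex tifn] ombre]] is (e→t), kiv is e; result t.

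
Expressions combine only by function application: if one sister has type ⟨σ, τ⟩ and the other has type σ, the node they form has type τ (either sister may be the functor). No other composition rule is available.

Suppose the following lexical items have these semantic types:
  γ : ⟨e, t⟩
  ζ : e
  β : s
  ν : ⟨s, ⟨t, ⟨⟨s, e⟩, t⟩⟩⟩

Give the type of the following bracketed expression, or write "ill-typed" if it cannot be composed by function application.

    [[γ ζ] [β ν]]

⟨⟨s, e⟩, t⟩

[γ ζ]: ⟨e, t⟩ applied to e yields t.
[β ν]: ⟨s, ⟨t, ⟨⟨s, e⟩, t⟩⟩⟩ applied to s yields ⟨t, ⟨⟨s, e⟩, t⟩⟩.
[[γ ζ] [β ν]]: ⟨t, ⟨⟨s, e⟩, t⟩⟩ applied to t yields ⟨⟨s, e⟩, t⟩.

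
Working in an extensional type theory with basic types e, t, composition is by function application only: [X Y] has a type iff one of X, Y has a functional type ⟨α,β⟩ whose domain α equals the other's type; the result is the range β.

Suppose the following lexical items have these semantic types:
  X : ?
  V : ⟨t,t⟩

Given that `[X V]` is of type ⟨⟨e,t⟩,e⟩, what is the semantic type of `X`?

⟨⟨t,t⟩,⟨⟨e,t⟩,e⟩⟩

[X V] must have type ⟨⟨e,t⟩,e⟩. The sister V has type ⟨t,t⟩; that is not a function onto ⟨⟨e,t⟩,e⟩, so X must be the functor, of type ⟨⟨t,t⟩,⟨⟨e,t⟩,e⟩⟩.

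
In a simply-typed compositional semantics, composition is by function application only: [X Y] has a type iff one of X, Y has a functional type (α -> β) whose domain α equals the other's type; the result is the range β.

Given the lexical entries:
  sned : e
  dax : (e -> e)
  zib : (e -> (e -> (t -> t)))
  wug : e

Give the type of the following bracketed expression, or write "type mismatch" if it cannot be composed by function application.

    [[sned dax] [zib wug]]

[sned dax]: dax is (e -> e), sned is e; result e.
[zib wug]: zib is (e -> (e -> (t -> t))), wug is e; result (e -> (t -> t)).
[[sned dax] [zib wug]]: [zib wug] is (e -> (t -> t)), [sned dax] is e; result (t -> t).

(t -> t)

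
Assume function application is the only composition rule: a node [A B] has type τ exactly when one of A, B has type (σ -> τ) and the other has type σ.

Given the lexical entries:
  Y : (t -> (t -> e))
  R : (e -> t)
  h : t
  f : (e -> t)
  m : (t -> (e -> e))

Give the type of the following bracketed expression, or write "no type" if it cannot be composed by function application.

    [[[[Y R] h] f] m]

no type

[Y R]: (t -> (t -> e)) and (e -> t) cannot combine by function application — type clash.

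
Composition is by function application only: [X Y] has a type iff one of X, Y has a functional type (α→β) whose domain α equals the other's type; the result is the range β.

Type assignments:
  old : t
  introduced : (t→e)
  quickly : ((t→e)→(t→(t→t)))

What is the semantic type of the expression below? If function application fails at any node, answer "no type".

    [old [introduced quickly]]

(t→t)

[introduced quickly] — quickly of type ((t→e)→(t→(t→t))) combines with introduced of type (t→e): type (t→(t→t)).
[old [introduced quickly]] — [introduced quickly] of type (t→(t→t)) combines with old of type t: type (t→t).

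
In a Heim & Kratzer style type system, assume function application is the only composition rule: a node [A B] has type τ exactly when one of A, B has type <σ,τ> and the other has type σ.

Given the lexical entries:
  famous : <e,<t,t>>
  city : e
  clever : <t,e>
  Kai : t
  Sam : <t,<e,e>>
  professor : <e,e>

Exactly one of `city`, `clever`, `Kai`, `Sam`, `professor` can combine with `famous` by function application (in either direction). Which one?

city

city — combines: famous : <e,<t,t>> takes city : e as argument, giving <t,t>.
clever : <t,e> — no; famous wants e, and clever wants t.
Kai : t — no; famous wants e, and Kai wants nothing (atomic).
Sam : <t,<e,e>> — no; famous wants e, and Sam wants t.
professor : <e,e> — no; famous wants e, and professor wants e.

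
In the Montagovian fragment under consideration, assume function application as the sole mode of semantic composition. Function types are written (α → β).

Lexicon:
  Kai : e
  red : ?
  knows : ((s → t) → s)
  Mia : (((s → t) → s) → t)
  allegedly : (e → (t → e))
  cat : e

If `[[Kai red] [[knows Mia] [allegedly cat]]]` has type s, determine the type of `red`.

(e → (e → s))

At [[Kai red] [[knows Mia] [allegedly cat]]] (required: s): [[knows Mia] [allegedly cat]] is e, which is not a function with range s; hence [Kai red] is the functor — type (e → s).
At [Kai red] (required: (e → s)): Kai is e, which is not a function with range (e → s); hence red is the functor — type (e → (e → s)).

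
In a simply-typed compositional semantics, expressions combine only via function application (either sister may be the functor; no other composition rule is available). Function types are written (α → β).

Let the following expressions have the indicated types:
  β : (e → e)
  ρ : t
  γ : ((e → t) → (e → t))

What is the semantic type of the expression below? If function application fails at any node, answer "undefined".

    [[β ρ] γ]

undefined

[β ρ]: (e → e) and t cannot combine by function application — type clash.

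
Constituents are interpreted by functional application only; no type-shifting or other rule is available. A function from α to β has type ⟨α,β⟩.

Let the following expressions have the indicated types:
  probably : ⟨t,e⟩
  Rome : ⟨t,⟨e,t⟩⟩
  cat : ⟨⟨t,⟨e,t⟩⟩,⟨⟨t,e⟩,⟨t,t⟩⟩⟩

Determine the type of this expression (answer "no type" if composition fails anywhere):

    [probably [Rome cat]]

⟨t,t⟩

[Rome cat] — cat of type ⟨⟨t,⟨e,t⟩⟩,⟨⟨t,e⟩,⟨t,t⟩⟩⟩ combines with Rome of type ⟨t,⟨e,t⟩⟩: type ⟨⟨t,e⟩,⟨t,t⟩⟩.
[probably [Rome cat]] — [Rome cat] of type ⟨⟨t,e⟩,⟨t,t⟩⟩ combines with probably of type ⟨t,e⟩: type ⟨t,t⟩.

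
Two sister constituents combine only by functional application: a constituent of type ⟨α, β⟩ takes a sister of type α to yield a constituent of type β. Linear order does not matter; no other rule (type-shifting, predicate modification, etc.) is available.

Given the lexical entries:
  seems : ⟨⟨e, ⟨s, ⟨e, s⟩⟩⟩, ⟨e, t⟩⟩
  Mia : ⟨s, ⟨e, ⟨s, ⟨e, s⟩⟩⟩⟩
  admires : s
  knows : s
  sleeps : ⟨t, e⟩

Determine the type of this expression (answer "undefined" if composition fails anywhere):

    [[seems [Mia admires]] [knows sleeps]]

[Mia admires] — Mia of type ⟨s, ⟨e, ⟨s, ⟨e, s⟩⟩⟩⟩ combines with admires of type s: type ⟨e, ⟨s, ⟨e, s⟩⟩⟩.
[seems [Mia admires]] — seems of type ⟨⟨e, ⟨s, ⟨e, s⟩⟩⟩, ⟨e, t⟩⟩ combines with [Mia admires] of type ⟨e, ⟨s, ⟨e, s⟩⟩⟩: type ⟨e, t⟩.
At [knows sleeps]: neither s nor ⟨t, e⟩ can take the other as argument; the node is ill-typed.

undefined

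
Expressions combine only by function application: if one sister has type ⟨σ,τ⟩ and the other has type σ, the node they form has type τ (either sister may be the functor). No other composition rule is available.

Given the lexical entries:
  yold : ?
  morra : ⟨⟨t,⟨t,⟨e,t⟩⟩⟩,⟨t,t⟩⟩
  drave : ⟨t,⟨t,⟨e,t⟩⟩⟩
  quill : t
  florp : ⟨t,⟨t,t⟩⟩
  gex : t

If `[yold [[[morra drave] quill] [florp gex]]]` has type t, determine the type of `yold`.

For [yold [[[morra drave] quill] [florp gex]]] to have type t with [[[morra drave] quill] [florp gex]] of type t, yold must be the function: yold : ⟨t,t⟩.

⟨t,t⟩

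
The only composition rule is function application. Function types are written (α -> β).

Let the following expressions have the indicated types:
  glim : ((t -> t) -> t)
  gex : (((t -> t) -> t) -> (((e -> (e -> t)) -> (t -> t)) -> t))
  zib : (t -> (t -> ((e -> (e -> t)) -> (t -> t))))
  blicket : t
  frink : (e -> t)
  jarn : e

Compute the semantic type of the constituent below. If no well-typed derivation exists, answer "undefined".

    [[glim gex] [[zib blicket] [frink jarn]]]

t

At [glim gex], gex : (((t -> t) -> t) -> (((e -> (e -> t)) -> (t -> t)) -> t)) takes glim : ((t -> t) -> t), giving (((e -> (e -> t)) -> (t -> t)) -> t).
At [zib blicket], zib : (t -> (t -> ((e -> (e -> t)) -> (t -> t)))) takes blicket : t, giving (t -> ((e -> (e -> t)) -> (t -> t))).
At [frink jarn], frink : (e -> t) takes jarn : e, giving t.
At [[zib blicket] [frink jarn]], [zib blicket] : (t -> ((e -> (e -> t)) -> (t -> t))) takes [frink jarn] : t, giving ((e -> (e -> t)) -> (t -> t)).
At [[glim gex] [[zib blicket] [frink jarn]]], [glim gex] : (((e -> (e -> t)) -> (t -> t)) -> t) takes [[zib blicket] [frink jarn]] : ((e -> (e -> t)) -> (t -> t)), giving t.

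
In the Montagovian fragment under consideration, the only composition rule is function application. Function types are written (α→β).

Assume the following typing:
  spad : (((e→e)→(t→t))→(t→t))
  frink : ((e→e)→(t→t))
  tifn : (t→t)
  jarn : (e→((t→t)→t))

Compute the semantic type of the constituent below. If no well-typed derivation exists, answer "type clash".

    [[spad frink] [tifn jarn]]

[spad frink]: (((e→e)→(t→t))→(t→t)) applied to ((e→e)→(t→t)) yields (t→t).
At [tifn jarn]: neither (t→t) nor (e→((t→t)→t)) can take the other as argument; the node is ill-typed.

type clash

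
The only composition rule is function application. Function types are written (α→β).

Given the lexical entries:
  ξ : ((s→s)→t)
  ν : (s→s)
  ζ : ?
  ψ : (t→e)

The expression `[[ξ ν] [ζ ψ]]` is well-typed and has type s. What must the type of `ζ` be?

((t→e)→(t→s))

For [[ξ ν] [ζ ψ]] to have type s with [ξ ν] of type t, [ζ ψ] must be the function: [ζ ψ] : (t→s).
For [ζ ψ] to have type (t→s) with ψ of type (t→e), ζ must be the function: ζ : ((t→e)→(t→s)).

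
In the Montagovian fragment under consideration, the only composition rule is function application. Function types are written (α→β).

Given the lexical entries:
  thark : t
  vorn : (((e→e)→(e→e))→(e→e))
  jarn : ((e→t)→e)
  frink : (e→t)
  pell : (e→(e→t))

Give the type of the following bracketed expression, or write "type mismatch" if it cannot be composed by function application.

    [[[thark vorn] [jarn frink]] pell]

[thark vorn]: t with (((e→e)→(e→e))→(e→e)) — neither is a function whose domain matches the other; composition fails here.

type mismatch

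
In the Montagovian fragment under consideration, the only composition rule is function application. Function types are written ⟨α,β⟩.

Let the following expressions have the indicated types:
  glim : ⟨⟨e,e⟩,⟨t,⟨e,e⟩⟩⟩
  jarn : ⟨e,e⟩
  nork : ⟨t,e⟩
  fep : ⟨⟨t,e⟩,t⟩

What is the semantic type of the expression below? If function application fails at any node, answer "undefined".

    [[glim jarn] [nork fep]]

⟨e,e⟩

At [glim jarn], glim : ⟨⟨e,e⟩,⟨t,⟨e,e⟩⟩⟩ takes jarn : ⟨e,e⟩, giving ⟨t,⟨e,e⟩⟩.
At [nork fep], fep : ⟨⟨t,e⟩,t⟩ takes nork : ⟨t,e⟩, giving t.
At [[glim jarn] [nork fep]], [glim jarn] : ⟨t,⟨e,e⟩⟩ takes [nork fep] : t, giving ⟨e,e⟩.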